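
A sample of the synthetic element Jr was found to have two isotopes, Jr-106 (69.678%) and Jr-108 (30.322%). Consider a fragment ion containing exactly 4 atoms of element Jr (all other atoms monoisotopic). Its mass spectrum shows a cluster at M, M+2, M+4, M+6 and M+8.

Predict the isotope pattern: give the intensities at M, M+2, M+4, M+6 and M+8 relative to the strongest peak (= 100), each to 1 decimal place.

57.4 : 100.0 : 65.3 : 18.9 : 2.1

Each Jr atom is independently Jr-106 (p = 0.69678) or Jr-108 (q = 0.30322); the cluster is the binomial expansion (p + q)^4.
P(M) = 0.69678^4 = 0.235713
P(M+2) = 4 × 0.69678^3 × 0.30322^1 = 0.410303
P(M+4) = 6 × 0.69678^2 × 0.30322^2 = 0.267829
P(M+6) = 4 × 0.69678^1 × 0.30322^3 = 0.077701
P(M+8) = 0.30322^4 = 0.008453
The M+2 peak is largest (0.410303); scaling to 100 gives 57.4 : 100.0 : 65.3 : 18.9 : 2.1.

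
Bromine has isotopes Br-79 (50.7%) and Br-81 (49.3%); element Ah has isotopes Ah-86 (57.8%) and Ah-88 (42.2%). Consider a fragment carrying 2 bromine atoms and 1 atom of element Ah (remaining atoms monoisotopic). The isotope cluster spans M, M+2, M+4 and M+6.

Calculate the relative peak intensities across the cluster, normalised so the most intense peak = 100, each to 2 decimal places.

Bromine pattern (n=2): 0.257049 : 0.499902 : 0.243049
Element Ah pattern (n=1): 0.5780 : 0.4220
Convolve the two distributions (both contribute in 2-u steps):
  M: 0.257049×0.5780 = 0.148574
  M+2: 0.257049×0.4220 + 0.499902×0.5780 = 0.397418
  M+4: 0.499902×0.4220 + 0.243049×0.5780 = 0.351441
  M+6: 0.243049×0.4220 = 0.102567
Scale to base peak (0.397418) = 100: 37.38 : 100.00 : 88.43 : 25.81

37.38 : 100.00 : 88.43 : 25.81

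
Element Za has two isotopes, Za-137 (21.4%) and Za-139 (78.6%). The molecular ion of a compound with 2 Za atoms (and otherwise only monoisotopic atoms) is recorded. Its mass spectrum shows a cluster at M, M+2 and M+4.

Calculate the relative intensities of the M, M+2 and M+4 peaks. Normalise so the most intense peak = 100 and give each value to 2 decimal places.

7.41 : 54.45 : 100.00

The 2 Za atoms are independent, so intensities follow the terms of (0.214 + 0.786)^2.
P(M) = 0.214^2 = 0.045796
P(M+2) = 2 × 0.214^1 × 0.786^1 = 0.336408
P(M+4) = 0.786^2 = 0.617796
The M+4 peak is largest (0.617796); scaling to 100 gives 7.41 : 54.45 : 100.00.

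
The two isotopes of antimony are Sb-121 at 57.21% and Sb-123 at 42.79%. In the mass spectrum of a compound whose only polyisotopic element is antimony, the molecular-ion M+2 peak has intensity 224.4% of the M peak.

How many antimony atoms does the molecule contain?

3

For n independent Sb atoms, I(M+2)/I(M) = n · (abundance Sb-123) / (abundance Sb-121) = n · 0.4279/0.5721.
n = 2.244 × 0.5721/0.4279 = 3.00 ≈ 3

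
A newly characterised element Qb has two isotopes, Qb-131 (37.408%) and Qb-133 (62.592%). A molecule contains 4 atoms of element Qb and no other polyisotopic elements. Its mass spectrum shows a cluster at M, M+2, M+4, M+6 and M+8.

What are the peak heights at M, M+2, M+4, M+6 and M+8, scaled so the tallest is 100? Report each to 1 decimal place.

Each Qb atom is independently Qb-131 (p = 0.37408) or Qb-133 (q = 0.62592); the cluster is the binomial expansion (p + q)^4.
P(M) = 0.37408^4 = 0.019582
P(M+2) = 4 × 0.37408^3 × 0.62592^1 = 0.131061
P(M+4) = 6 × 0.37408^2 × 0.62592^2 = 0.328941
P(M+6) = 4 × 0.37408^1 × 0.62592^3 = 0.366928
P(M+8) = 0.62592^4 = 0.153488
The M+6 peak is largest (0.366928); scaling to 100 gives 5.3 : 35.7 : 89.6 : 100.0 : 41.8.

5.3 : 35.7 : 89.6 : 100.0 : 41.8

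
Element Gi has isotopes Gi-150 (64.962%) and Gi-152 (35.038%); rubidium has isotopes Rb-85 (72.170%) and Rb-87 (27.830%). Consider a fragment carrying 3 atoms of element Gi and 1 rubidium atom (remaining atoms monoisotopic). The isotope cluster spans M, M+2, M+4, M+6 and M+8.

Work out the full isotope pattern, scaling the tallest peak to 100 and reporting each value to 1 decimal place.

49.9 : 100.0 : 74.7 : 24.6 : 3.0

Element Gi pattern (n=3): 0.27414363 : 0.44358754 : 0.23925403 : 0.0430148
Rubidium pattern (n=1): 0.7217 : 0.2783
Convolve the two distributions (both contribute in 2-u steps):
  M: 0.27414363×0.7217 = 0.197849
  M+2: 0.27414363×0.2783 + 0.44358754×0.7217 = 0.396431
  M+4: 0.44358754×0.2783 + 0.23925403×0.7217 = 0.296120
  M+6: 0.23925403×0.2783 + 0.0430148×0.7217 = 0.097628
  M+8: 0.0430148×0.2783 = 0.011971
Scale to base peak (0.396431) = 100: 49.9 : 100.0 : 74.7 : 24.6 : 3.0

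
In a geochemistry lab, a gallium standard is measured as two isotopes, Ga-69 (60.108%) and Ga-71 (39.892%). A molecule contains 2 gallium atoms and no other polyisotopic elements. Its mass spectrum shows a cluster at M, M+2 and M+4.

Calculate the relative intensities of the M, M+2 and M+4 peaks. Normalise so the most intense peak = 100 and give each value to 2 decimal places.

75.34 : 100.00 : 33.18

Each Ga atom is independently Ga-69 (p = 0.60108) or Ga-71 (q = 0.39892); the cluster is the binomial expansion (p + q)^2.
P(M) = 0.60108^2 = 0.361297
P(M+2) = 2 × 0.60108^1 × 0.39892^1 = 0.479566
P(M+4) = 0.39892^2 = 0.159137
The M+2 peak is largest (0.479566); scaling to 100 gives 75.34 : 100.00 : 33.18.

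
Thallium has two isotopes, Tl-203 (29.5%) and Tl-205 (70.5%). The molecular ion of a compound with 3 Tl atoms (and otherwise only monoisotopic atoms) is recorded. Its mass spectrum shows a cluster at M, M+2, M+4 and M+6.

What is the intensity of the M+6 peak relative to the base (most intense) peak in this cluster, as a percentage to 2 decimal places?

79.66%

Term probabilities: M 0.0257, M+2 0.1841, M+4 0.4399, M+6 0.3504. Base peak = M+4.
P(M+4) = C(3,2) × 0.295^1 × 0.705^2 = 3 × 0.2950 × 0.497025 = 0.439867 (base)
P(M+6) = C(3,3) × 0.295^0 × 0.705^3 = 1 × 1.0000 × 0.35040263 = 0.350403
Relative intensity = 0.350403 / 0.439867 × 100 = 79.66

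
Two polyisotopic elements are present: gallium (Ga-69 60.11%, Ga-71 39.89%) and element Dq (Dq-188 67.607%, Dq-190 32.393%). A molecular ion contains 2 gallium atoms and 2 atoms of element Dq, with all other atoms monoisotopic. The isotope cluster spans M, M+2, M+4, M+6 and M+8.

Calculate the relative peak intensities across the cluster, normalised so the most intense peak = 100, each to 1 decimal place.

43.8 : 100.0 : 85.0 : 31.8 : 4.4

Gallium pattern (n=2): 0.36132121 : 0.47955758 : 0.15912121
Element Dq pattern (n=2): 0.45707064 : 0.43799871 : 0.10493064
Convolve the two distributions (both contribute in 2-u steps):
  M: 0.36132121×0.45707064 = 0.165149
  M+2: 0.36132121×0.43799871 + 0.47955758×0.45707064 = 0.377450
  M+4: 0.36132121×0.10493064 + 0.47955758×0.43799871 + 0.15912121×0.45707064 = 0.320689
  M+6: 0.47955758×0.10493064 + 0.15912121×0.43799871 = 0.120015
  M+8: 0.15912121×0.10493064 = 0.016697
Scale to base peak (0.377450) = 100: 43.8 : 100.0 : 85.0 : 31.8 : 4.4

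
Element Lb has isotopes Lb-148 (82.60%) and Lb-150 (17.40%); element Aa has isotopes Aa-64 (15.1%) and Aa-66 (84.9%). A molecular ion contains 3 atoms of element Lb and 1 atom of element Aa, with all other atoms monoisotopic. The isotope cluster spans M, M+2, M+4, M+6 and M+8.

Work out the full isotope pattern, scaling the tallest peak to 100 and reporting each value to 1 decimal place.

16.0 : 100.0 : 58.9 : 12.1 : 0.8

Element Lb pattern (n=3): 0.56355998 : 0.35614807 : 0.07502393 : 0.00526802
Element Aa pattern (n=1): 0.1510 : 0.8490
Convolve the two distributions (both contribute in 2-u steps):
  M: 0.56355998×0.1510 = 0.085098
  M+2: 0.56355998×0.8490 + 0.35614807×0.1510 = 0.532241
  M+4: 0.35614807×0.8490 + 0.07502393×0.1510 = 0.313698
  M+6: 0.07502393×0.8490 + 0.00526802×0.1510 = 0.064491
  M+8: 0.00526802×0.8490 = 0.004473
Scale to base peak (0.532241) = 100: 16.0 : 100.0 : 58.9 : 12.1 : 0.8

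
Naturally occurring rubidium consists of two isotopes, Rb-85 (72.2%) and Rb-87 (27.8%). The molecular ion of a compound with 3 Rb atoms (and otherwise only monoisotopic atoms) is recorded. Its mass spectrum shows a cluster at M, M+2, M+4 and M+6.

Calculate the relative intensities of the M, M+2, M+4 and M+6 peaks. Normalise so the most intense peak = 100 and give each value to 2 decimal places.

The 3 Rb atoms are independent, so intensities follow the terms of (0.722 + 0.278)^3.
P(M) = 0.722^3 = 0.376367
P(M+2) = 3 × 0.722^2 × 0.278^1 = 0.434751
P(M+4) = 3 × 0.722^1 × 0.278^2 = 0.167397
P(M+6) = 0.278^3 = 0.021485
The M+2 peak is largest (0.434751); scaling to 100 gives 86.57 : 100.00 : 38.50 : 4.94.

86.57 : 100.00 : 38.50 : 4.94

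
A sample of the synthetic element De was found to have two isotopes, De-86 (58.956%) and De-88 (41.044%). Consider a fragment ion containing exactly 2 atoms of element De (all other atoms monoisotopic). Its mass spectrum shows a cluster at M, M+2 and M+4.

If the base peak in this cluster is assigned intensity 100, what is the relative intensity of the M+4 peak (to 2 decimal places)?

34.81

Term probabilities: M 0.3476, M+2 0.4840, M+4 0.1685. Base peak = M+2.
P(M+2) = C(2,1) × 0.58956^1 × 0.41044^1 = 2 × 0.58956 × 0.41044 = 0.483958 (base)
P(M+4) = C(2,2) × 0.58956^0 × 0.41044^2 = 1 × 1.0000 × 0.16846099 = 0.168461
Relative intensity = 0.168461 / 0.483958 × 100 = 34.81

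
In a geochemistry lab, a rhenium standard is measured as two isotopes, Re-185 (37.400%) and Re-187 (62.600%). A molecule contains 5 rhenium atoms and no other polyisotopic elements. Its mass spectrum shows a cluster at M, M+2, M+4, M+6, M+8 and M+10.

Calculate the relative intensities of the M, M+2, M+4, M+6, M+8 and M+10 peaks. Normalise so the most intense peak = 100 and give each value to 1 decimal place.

2.1 : 17.8 : 59.7 : 100.0 : 83.7 : 28.0

Expanding (0.37400 + 0.62600)^5:
P(M) = 0.37400^5 = 0.007317
P(M+2) = 5 × 0.37400^4 × 0.62600^1 = 0.061239
P(M+4) = 10 × 0.37400^3 × 0.62600^2 = 0.205005
P(M+6) = 10 × 0.37400^2 × 0.62600^3 = 0.343136
P(M+8) = 5 × 0.37400^1 × 0.62600^4 = 0.287170
P(M+10) = 0.62600^5 = 0.096133
The M+6 peak is largest (0.343136); scaling to 100 gives 2.1 : 17.8 : 59.7 : 100.0 : 83.7 : 28.0.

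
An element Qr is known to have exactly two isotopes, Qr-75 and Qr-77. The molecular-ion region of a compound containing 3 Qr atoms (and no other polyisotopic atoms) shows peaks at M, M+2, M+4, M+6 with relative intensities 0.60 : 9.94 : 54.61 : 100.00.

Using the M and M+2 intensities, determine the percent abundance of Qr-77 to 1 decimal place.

Let p = fractional abundance of Qr-75. I(M+2)/I(M) = [C(3,1)·p^2·(1−p)] / p^3 = 3·(1−p)/p = 9.94/0.60 = 16.5667
(1−p)/p = 16.5667/3 = 5.5222  ⇒  p = 1/(1 + 5.5222) = 0.1533
Qr-75: 15.3%, Qr-77: 84.7%.

84.7%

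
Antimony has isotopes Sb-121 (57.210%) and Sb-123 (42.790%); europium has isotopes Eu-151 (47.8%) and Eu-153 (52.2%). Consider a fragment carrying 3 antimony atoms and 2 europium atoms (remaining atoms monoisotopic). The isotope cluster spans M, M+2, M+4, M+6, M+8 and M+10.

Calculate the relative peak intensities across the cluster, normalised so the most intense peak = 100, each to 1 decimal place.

Antimony pattern (n=3): 0.18724742 : 0.42015297 : 0.3142518 : 0.07834781
Europium pattern (n=2): 0.228484 : 0.499032 : 0.272484
Convolve the two distributions (both contribute in 2-u steps):
  M: 0.18724742×0.228484 = 0.042783
  M+2: 0.18724742×0.499032 + 0.42015297×0.228484 = 0.189441
  M+4: 0.18724742×0.272484 + 0.42015297×0.499032 + 0.3142518×0.228484 = 0.332493
  M+6: 0.42015297×0.272484 + 0.3142518×0.499032 + 0.07834781×0.228484 = 0.289208
  M+8: 0.3142518×0.272484 + 0.07834781×0.499032 = 0.124727
  M+10: 0.07834781×0.272484 = 0.021349
Scale to base peak (0.332493) = 100: 12.9 : 57.0 : 100.0 : 87.0 : 37.5 : 6.4

12.9 : 57.0 : 100.0 : 87.0 : 37.5 : 6.4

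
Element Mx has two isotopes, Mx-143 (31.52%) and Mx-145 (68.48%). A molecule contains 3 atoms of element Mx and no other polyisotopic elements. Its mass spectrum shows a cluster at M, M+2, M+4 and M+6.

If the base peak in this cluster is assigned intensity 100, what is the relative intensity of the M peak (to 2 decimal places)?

7.06

(0.3152 + 0.6848)^3 gives M 0.0313, M+2 0.2041, M+4 0.4434, M+6 0.3211; the largest is M+4.
P(M+4) = C(3,2) × 0.3152^1 × 0.6848^2 = 3 × 0.3152 × 0.46895104 = 0.443440 (base)
P(M) = C(3,0) × 0.3152^3 × 0.6848^0 = 1 × 0.03131545 × 1.0000 = 0.031315
Relative intensity = 0.031315 / 0.443440 × 100 = 7.06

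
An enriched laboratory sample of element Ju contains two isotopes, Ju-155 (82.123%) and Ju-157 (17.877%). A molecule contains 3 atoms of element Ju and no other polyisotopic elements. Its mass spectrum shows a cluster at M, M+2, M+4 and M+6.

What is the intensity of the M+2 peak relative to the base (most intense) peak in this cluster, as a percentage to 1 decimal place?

65.3%

Binomial terms of (0.82123 + 0.17877)^3: M 0.5539, M+2 0.3617, M+4 0.0787, M+6 0.0057 → M is the base peak.
P(M) = C(3,0) × 0.82123^3 × 0.17877^0 = 1 × 0.55385288 × 1.0000 = 0.553853 (base)
P(M+2) = C(3,1) × 0.82123^2 × 0.17877^1 = 3 × 0.67441871 × 0.17877 = 0.361697
Relative intensity = 0.361697 / 0.553853 × 100 = 65.3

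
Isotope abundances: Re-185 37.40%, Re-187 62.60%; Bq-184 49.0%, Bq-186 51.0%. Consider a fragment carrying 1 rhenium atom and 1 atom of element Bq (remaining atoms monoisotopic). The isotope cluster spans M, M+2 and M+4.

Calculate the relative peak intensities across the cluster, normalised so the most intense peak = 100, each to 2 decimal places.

36.84 : 100.00 : 64.18

Rhenium pattern (n=1): 0.3740 : 0.6260
Element Bq pattern (n=1): 0.4900 : 0.5100
Convolve the two distributions (both contribute in 2-u steps):
  M: 0.3740×0.4900 = 0.183260
  M+2: 0.3740×0.5100 + 0.6260×0.4900 = 0.497480
  M+4: 0.6260×0.5100 = 0.319260
Scale to base peak (0.497480) = 100: 36.84 : 100.00 : 64.18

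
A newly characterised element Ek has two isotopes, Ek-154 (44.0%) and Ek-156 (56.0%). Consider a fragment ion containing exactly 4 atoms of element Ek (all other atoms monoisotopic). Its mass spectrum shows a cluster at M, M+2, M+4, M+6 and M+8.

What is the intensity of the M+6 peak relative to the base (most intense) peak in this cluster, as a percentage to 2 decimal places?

84.85%

(0.440 + 0.560)^4 gives M 0.0375, M+2 0.1908, M+4 0.3643, M+6 0.3091, M+8 0.0983; the largest is M+4.
P(M+4) = C(4,2) × 0.440^2 × 0.560^2 = 6 × 0.1936 × 0.3136 = 0.364278 (base)
P(M+6) = C(4,3) × 0.440^1 × 0.560^3 = 4 × 0.4400 × 0.175616 = 0.309084
Relative intensity = 0.309084 / 0.364278 × 100 = 84.85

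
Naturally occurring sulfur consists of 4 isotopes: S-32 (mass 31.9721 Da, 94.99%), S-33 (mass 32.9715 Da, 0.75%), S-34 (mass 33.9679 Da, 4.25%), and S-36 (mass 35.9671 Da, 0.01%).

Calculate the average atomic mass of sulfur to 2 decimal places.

Weight each isotope mass by its fractional abundance: 0.9499 × 31.9721 + 0.0075 × 32.9715 + 0.0425 × 33.9679 + 0.0001 × 35.9671
= 30.37030 + 0.24729 + 1.44364 + 0.00360 = 32.06483 Da

32.06 Da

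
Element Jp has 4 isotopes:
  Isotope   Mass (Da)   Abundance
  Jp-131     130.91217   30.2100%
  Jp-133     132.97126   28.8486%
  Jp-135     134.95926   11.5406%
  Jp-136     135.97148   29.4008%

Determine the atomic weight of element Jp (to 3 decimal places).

Weight each isotope mass by its fractional abundance: 0.302100 × 130.91217 + 0.288486 × 132.97126 + 0.115406 × 134.95926 + 0.294008 × 135.97148
= 39.548567 + 38.360347 + 15.575108 + 39.976703 = 133.460725 Da

133.461 Da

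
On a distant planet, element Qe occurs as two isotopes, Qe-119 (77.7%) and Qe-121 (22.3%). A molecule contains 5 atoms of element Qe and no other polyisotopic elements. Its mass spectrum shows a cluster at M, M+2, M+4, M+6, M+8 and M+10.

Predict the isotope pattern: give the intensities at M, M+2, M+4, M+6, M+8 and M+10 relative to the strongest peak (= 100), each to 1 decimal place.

69.7 : 100.0 : 57.4 : 16.5 : 2.4 : 0.1

The 5 Qe atoms are independent, so intensities follow the terms of (0.777 + 0.223)^5.
P(M) = 0.777^5 = 0.283208
P(M+2) = 5 × 0.777^4 × 0.223^1 = 0.406405
P(M+4) = 10 × 0.777^3 × 0.223^2 = 0.233277
P(M+6) = 10 × 0.777^2 × 0.223^3 = 0.066951
P(M+8) = 5 × 0.777^1 × 0.223^4 = 0.009608
P(M+10) = 0.223^5 = 0.000551
The M+2 peak is largest (0.406405); scaling to 100 gives 69.7 : 100.0 : 57.4 : 16.5 : 2.4 : 0.1.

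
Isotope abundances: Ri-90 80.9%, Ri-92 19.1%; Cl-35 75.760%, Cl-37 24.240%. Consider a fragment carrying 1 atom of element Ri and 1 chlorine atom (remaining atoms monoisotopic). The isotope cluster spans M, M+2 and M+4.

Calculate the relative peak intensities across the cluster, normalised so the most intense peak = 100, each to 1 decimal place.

100.0 : 55.6 : 7.6

Element Ri pattern (n=1): 0.8090 : 0.1910
Chlorine pattern (n=1): 0.7576 : 0.2424
Convolve the two distributions (both contribute in 2-u steps):
  M: 0.8090×0.7576 = 0.612898
  M+2: 0.8090×0.2424 + 0.1910×0.7576 = 0.340803
  M+4: 0.1910×0.2424 = 0.046298
Scale to base peak (0.612898) = 100: 100.0 : 55.6 : 7.6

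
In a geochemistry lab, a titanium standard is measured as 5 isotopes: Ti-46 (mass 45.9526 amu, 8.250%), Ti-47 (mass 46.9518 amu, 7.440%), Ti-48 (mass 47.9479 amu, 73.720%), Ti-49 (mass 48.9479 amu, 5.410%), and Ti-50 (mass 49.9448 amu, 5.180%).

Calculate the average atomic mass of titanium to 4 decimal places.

Weight each isotope mass by its fractional abundance: 0.08250 × 45.9526 + 0.07440 × 46.9518 + 0.73720 × 47.9479 + 0.05410 × 48.9479 + 0.05180 × 49.9448
= 3.79109 + 3.49321 + 35.34719 + 2.64808 + 2.58714 = 47.86671 amu

47.8667 amu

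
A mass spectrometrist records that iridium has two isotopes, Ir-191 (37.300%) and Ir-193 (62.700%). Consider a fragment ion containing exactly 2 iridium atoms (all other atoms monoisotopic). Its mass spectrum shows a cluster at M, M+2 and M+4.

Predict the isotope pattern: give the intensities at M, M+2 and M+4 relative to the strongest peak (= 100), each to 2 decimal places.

29.74 : 100.00 : 84.05

The 2 Ir atoms are independent, so intensities follow the terms of (0.37300 + 0.62700)^2.
P(M) = 0.37300^2 = 0.139129
P(M+2) = 2 × 0.37300^1 × 0.62700^1 = 0.467742
P(M+4) = 0.62700^2 = 0.393129
The M+2 peak is largest (0.467742); scaling to 100 gives 29.74 : 100.00 : 84.05.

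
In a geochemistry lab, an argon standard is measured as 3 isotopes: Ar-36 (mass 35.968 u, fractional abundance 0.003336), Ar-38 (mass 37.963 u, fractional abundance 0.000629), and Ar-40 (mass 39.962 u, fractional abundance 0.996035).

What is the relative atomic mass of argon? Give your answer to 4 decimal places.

Average mass = Σ (abundance × isotope mass) = 0.003336 × 35.968 + 0.000629 × 37.963 + 0.996035 × 39.962
= 0.11999 + 0.02388 + 39.80355 = 39.94742 u

39.9474 u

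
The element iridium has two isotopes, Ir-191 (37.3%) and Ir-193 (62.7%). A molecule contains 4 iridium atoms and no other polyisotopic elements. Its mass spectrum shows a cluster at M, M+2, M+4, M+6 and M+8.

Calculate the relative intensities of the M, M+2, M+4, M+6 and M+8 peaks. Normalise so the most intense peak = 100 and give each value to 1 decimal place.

5.3 : 35.4 : 89.2 : 100.0 : 42.0

Expanding (0.373 + 0.627)^4:
P(M) = 0.373^4 = 0.019357
P(M+2) = 4 × 0.373^3 × 0.627^1 = 0.130153
P(M+4) = 6 × 0.373^2 × 0.627^2 = 0.328174
P(M+6) = 4 × 0.373^1 × 0.627^3 = 0.367766
P(M+8) = 0.627^4 = 0.154550
The M+6 peak is largest (0.367766); scaling to 100 gives 5.3 : 35.4 : 89.2 : 100.0 : 42.0.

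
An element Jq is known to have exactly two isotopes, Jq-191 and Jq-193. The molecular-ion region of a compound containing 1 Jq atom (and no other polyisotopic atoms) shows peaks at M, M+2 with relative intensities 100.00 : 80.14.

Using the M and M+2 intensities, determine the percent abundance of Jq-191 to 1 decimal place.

55.5%

If p is the fraction of Jq that is Jq-191, then I(M+2)/I(M) = [C(1,1)·p^0·(1−p)] / p^1 = 1·(1−p)/p = 80.14/100.00 = 0.8014
(1−p)/p = 0.8014/1 = 0.8014  ⇒  p = 1/(1 + 0.8014) = 0.5551
Jq-191: 55.5%, Jq-193: 44.5%.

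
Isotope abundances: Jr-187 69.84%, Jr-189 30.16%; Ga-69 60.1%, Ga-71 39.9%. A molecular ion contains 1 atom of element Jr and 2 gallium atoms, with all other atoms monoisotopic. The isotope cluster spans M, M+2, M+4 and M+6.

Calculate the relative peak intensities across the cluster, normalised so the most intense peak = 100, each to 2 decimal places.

56.83 : 100.00 : 57.63 : 10.82

Element Jr pattern (n=1): 0.6984 : 0.3016
Gallium pattern (n=2): 0.361201 : 0.479598 : 0.159201
Convolve the two distributions (both contribute in 2-u steps):
  M: 0.6984×0.361201 = 0.252263
  M+2: 0.6984×0.479598 + 0.3016×0.361201 = 0.443889
  M+4: 0.6984×0.159201 + 0.3016×0.479598 = 0.255833
  M+6: 0.3016×0.159201 = 0.048015
Scale to base peak (0.443889) = 100: 56.83 : 100.00 : 57.63 : 10.82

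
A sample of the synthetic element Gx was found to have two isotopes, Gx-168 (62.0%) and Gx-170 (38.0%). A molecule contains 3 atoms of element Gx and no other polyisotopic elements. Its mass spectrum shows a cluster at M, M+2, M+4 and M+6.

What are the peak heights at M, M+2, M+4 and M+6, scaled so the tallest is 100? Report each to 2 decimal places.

54.39 : 100.00 : 61.29 : 12.52

Expanding (0.620 + 0.380)^3:
P(M) = 0.620^3 = 0.238328
P(M+2) = 3 × 0.620^2 × 0.380^1 = 0.438216
P(M+4) = 3 × 0.620^1 × 0.380^2 = 0.268584
P(M+6) = 0.380^3 = 0.054872
The M+2 peak is largest (0.438216); scaling to 100 gives 54.39 : 100.00 : 61.29 : 12.52.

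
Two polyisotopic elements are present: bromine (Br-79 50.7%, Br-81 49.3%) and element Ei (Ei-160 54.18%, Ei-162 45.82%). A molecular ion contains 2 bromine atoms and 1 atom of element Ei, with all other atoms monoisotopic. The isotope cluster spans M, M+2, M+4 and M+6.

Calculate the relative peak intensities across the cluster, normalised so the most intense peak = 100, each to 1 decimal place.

Bromine pattern (n=2): 0.257049 : 0.499902 : 0.243049
Element Ei pattern (n=1): 0.5418 : 0.4582
Convolve the two distributions (both contribute in 2-u steps):
  M: 0.257049×0.5418 = 0.139269
  M+2: 0.257049×0.4582 + 0.499902×0.5418 = 0.388627
  M+4: 0.499902×0.4582 + 0.243049×0.5418 = 0.360739
  M+6: 0.243049×0.4582 = 0.111365
Scale to base peak (0.388627) = 100: 35.8 : 100.0 : 92.8 : 28.7

35.8 : 100.0 : 92.8 : 28.7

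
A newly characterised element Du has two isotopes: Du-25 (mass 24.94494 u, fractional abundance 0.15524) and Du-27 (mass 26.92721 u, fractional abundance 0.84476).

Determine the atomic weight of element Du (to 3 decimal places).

Weight each isotope mass by its fractional abundance: 0.15524 × 24.94494 + 0.84476 × 26.92721
= 3.872452 + 22.747030 = 26.619482 u

26.619 u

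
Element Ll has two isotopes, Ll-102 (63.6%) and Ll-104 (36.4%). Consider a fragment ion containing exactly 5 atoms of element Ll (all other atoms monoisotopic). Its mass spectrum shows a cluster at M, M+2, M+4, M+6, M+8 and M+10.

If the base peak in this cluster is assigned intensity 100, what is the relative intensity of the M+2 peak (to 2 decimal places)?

87.36

Term probabilities: M 0.1041, M+2 0.2978, M+4 0.3409, M+6 0.1951, M+8 0.0558, M+10 0.0064. Base peak = M+4.
P(M+4) = C(5,2) × 0.636^3 × 0.364^2 = 10 × 0.25725946 × 0.132496 = 0.340858 (base)
P(M+2) = C(5,1) × 0.636^4 × 0.364^1 = 5 × 0.16361701 × 0.3640 = 0.297783
Relative intensity = 0.297783 / 0.340858 × 100 = 87.36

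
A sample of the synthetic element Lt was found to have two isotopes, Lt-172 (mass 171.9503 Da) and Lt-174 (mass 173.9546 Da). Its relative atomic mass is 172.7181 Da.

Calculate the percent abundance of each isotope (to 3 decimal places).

With x = fraction of Lt-172 (so Lt-174 is 1 − x):
171.9503·x + 173.9546·(1 − x) = 172.7181
(171.9503 − 173.9546)·x = 172.7181 − 173.9546
x = -1.2365 / -2.0043 = 0.61692 → 61.692% Lt-172, 38.308% Lt-174.

Lt-172: 61.692%, Lt-174: 38.308%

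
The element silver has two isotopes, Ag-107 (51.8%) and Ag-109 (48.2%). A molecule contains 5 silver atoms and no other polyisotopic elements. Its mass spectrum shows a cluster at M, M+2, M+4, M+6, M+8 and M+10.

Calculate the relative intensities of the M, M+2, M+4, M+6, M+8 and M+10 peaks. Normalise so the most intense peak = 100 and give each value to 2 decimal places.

11.55 : 53.73 : 100.00 : 93.05 : 43.29 : 8.06

Each Ag atom is independently Ag-107 (p = 0.518) or Ag-109 (q = 0.482); the cluster is the binomial expansion (p + q)^5.
P(M) = 0.518^5 = 0.037295
P(M+2) = 5 × 0.518^4 × 0.482^1 = 0.173515
P(M+4) = 10 × 0.518^3 × 0.482^2 = 0.322911
P(M+6) = 10 × 0.518^2 × 0.482^3 = 0.300470
P(M+8) = 5 × 0.518^1 × 0.482^4 = 0.139794
P(M+10) = 0.482^5 = 0.026016
The M+4 peak is largest (0.322911); scaling to 100 gives 11.55 : 53.73 : 100.00 : 93.05 : 43.29 : 8.06.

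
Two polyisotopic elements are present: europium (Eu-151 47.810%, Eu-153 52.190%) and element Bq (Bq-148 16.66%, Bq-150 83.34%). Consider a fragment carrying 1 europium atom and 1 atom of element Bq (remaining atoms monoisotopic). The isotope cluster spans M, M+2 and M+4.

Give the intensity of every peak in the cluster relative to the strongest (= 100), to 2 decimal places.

Europium pattern (n=1): 0.4781 : 0.5219
Element Bq pattern (n=1): 0.1666 : 0.8334
Convolve the two distributions (both contribute in 2-u steps):
  M: 0.4781×0.1666 = 0.079651
  M+2: 0.4781×0.8334 + 0.5219×0.1666 = 0.485397
  M+4: 0.5219×0.8334 = 0.434951
Scale to base peak (0.485397) = 100: 16.41 : 100.00 : 89.61

16.41 : 100.00 : 89.61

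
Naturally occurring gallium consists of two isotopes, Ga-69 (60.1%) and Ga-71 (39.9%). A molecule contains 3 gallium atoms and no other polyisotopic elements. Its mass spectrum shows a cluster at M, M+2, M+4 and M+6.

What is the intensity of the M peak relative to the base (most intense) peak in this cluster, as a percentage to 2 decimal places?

50.21%

(0.601 + 0.399)^3 gives M 0.2171, M+2 0.4324, M+4 0.2870, M+6 0.0635; the largest is M+2.
P(M+2) = C(3,1) × 0.601^2 × 0.399^1 = 3 × 0.361201 × 0.3990 = 0.432358 (base)
P(M) = C(3,0) × 0.601^3 × 0.399^0 = 1 × 0.2170818 × 1.0000 = 0.217082
Relative intensity = 0.217082 / 0.432358 × 100 = 50.21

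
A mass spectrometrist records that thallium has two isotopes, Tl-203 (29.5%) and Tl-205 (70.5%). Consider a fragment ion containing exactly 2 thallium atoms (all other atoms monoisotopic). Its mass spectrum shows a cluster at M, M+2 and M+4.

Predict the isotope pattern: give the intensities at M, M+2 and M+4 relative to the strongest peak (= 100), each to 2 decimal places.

17.51 : 83.69 : 100.00

Each Tl atom is independently Tl-203 (p = 0.295) or Tl-205 (q = 0.705); the cluster is the binomial expansion (p + q)^2.
P(M) = 0.295^2 = 0.087025
P(M+2) = 2 × 0.295^1 × 0.705^1 = 0.415950
P(M+4) = 0.705^2 = 0.497025
The M+4 peak is largest (0.497025); scaling to 100 gives 17.51 : 83.69 : 100.00.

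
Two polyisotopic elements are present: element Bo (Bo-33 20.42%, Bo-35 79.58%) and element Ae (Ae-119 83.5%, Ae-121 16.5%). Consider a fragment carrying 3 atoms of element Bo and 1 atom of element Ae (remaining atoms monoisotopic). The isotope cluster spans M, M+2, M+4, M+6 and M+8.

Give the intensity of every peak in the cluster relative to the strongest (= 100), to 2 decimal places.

1.47 : 17.43 : 70.20 : 100.00 : 17.15

Element Bo pattern (n=3): 0.00851466 : 0.09954895 : 0.38795813 : 0.50397826
Element Ae pattern (n=1): 0.8350 : 0.1650
Convolve the two distributions (both contribute in 2-u steps):
  M: 0.00851466×0.8350 = 0.007110
  M+2: 0.00851466×0.1650 + 0.09954895×0.8350 = 0.084528
  M+4: 0.09954895×0.1650 + 0.38795813×0.8350 = 0.340371
  M+6: 0.38795813×0.1650 + 0.50397826×0.8350 = 0.484835
  M+8: 0.50397826×0.1650 = 0.083156
Scale to base peak (0.484835) = 100: 1.47 : 17.43 : 70.20 : 100.00 : 17.15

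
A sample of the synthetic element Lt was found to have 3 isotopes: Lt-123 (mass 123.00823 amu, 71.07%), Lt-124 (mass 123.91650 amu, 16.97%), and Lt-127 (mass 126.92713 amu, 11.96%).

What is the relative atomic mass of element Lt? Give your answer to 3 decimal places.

Average mass = Σ (abundance × isotope mass) = 0.7107 × 123.00823 + 0.1697 × 123.91650 + 0.1196 × 126.92713
= 87.421949 + 21.028630 + 15.180485 = 123.631064 amu

123.631 amu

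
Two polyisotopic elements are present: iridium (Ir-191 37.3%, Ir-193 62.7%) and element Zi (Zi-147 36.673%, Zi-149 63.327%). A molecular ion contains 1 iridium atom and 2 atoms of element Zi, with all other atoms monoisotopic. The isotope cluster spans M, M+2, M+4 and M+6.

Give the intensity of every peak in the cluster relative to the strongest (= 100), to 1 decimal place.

11.4 : 58.4 : 100.0 : 57.0

Iridium pattern (n=1): 0.3730 : 0.6270
Element Zi pattern (n=2): 0.13449089 : 0.46447821 : 0.40103089
Convolve the two distributions (both contribute in 2-u steps):
  M: 0.3730×0.13449089 = 0.050165
  M+2: 0.3730×0.46447821 + 0.6270×0.13449089 = 0.257576
  M+4: 0.3730×0.40103089 + 0.6270×0.46447821 = 0.440812
  M+6: 0.6270×0.40103089 = 0.251446
Scale to base peak (0.440812) = 100: 11.4 : 58.4 : 100.0 : 57.0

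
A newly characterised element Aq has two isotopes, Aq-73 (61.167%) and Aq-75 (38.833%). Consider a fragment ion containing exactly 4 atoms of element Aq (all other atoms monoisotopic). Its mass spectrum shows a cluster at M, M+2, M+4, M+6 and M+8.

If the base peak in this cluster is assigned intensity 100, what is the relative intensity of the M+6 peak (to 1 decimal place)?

Term probabilities: M 0.1400, M+2 0.3555, M+4 0.3385, M+6 0.1433, M+8 0.0227. Base peak = M+2.
P(M+2) = C(4,1) × 0.61167^3 × 0.38833^1 = 4 × 0.22885033 × 0.38833 = 0.355478 (base)
P(M+6) = C(4,3) × 0.61167^1 × 0.38833^3 = 4 × 0.61167 × 0.05856024 = 0.143278
Relative intensity = 0.143278 / 0.355478 × 100 = 40.3

40.3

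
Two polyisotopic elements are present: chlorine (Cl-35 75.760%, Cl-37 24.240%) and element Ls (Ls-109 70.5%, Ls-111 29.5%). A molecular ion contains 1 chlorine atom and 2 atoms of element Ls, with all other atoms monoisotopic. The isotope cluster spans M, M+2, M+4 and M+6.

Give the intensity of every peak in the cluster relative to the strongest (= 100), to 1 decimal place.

86.4 : 100.0 : 38.3 : 4.8

Chlorine pattern (n=1): 0.7576 : 0.2424
Element Ls pattern (n=2): 0.497025 : 0.41595 : 0.087025
Convolve the two distributions (both contribute in 2-u steps):
  M: 0.7576×0.497025 = 0.376546
  M+2: 0.7576×0.41595 + 0.2424×0.497025 = 0.435603
  M+4: 0.7576×0.087025 + 0.2424×0.41595 = 0.166756
  M+6: 0.2424×0.087025 = 0.021095
Scale to base peak (0.435603) = 100: 86.4 : 100.0 : 38.3 : 4.8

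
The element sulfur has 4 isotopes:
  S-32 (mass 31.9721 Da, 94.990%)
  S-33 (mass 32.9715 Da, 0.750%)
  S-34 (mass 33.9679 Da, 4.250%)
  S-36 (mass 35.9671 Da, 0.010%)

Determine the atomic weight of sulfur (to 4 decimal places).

32.0648 Da

Average mass = Σ (abundance × isotope mass) = 0.94990 × 31.9721 + 0.00750 × 32.9715 + 0.04250 × 33.9679 + 0.00010 × 35.9671
= 30.37030 + 0.24729 + 1.44364 + 0.00360 = 32.06483 Da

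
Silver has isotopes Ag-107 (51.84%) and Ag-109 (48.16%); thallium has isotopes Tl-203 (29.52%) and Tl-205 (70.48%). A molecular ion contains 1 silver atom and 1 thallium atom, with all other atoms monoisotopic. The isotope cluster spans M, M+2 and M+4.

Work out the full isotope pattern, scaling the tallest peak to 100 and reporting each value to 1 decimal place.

30.2 : 100.0 : 66.9

Silver pattern (n=1): 0.5184 : 0.4816
Thallium pattern (n=1): 0.2952 : 0.7048
Convolve the two distributions (both contribute in 2-u steps):
  M: 0.5184×0.2952 = 0.153032
  M+2: 0.5184×0.7048 + 0.4816×0.2952 = 0.507537
  M+4: 0.4816×0.7048 = 0.339432
Scale to base peak (0.507537) = 100: 30.2 : 100.0 : 66.9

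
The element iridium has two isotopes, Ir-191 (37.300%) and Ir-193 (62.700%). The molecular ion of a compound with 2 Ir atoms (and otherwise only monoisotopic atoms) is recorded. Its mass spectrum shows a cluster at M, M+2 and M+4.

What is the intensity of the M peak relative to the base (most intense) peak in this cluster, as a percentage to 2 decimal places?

29.74%

(0.37300 + 0.62700)^2 gives M 0.1391, M+2 0.4677, M+4 0.3931; the largest is M+2.
P(M+2) = C(2,1) × 0.37300^1 × 0.62700^1 = 2 × 0.3730 × 0.6270 = 0.467742 (base)
P(M) = C(2,0) × 0.37300^2 × 0.62700^0 = 1 × 0.139129 × 1.0000 = 0.139129
Relative intensity = 0.139129 / 0.467742 × 100 = 29.74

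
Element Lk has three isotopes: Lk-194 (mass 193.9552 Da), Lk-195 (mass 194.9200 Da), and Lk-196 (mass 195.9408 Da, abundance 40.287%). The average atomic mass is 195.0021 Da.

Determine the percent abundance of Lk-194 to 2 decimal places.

Let x and y be the fractions of Lk-194 and Lk-195. Then x + y = 1 − 0.40287 = 0.59713 and 193.9552x + 194.9200y = 195.0021 − 0.40287×195.9408 = 116.063429904.
Substituting: 193.9552x + 194.9200(0.59713 − x) = 116.063429904
(193.9552 − 194.9200)x = -0.329149696  ⇒  x = 0.34116, y = 0.25597
Lk-194: 34.12%, Lk-195: 25.60%.

34.12%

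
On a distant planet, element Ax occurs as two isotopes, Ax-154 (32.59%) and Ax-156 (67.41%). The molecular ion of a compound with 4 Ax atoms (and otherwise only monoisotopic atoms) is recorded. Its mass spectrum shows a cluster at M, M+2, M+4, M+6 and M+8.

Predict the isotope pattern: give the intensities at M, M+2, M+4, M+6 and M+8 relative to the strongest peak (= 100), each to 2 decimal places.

2.83 : 23.37 : 72.52 : 100.00 : 51.71

The 4 Ax atoms are independent, so intensities follow the terms of (0.3259 + 0.6741)^4.
P(M) = 0.3259^4 = 0.011281
P(M+2) = 4 × 0.3259^3 × 0.6741^1 = 0.093333
P(M+4) = 6 × 0.3259^2 × 0.6741^2 = 0.289580
P(M+6) = 4 × 0.3259^1 × 0.6741^3 = 0.399317
P(M+8) = 0.6741^4 = 0.206489
The M+6 peak is largest (0.399317); scaling to 100 gives 2.83 : 23.37 : 72.52 : 100.00 : 51.71.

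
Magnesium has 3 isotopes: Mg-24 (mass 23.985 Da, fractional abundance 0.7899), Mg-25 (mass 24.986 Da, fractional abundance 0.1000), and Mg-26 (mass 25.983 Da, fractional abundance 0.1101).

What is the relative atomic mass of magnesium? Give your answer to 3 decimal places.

24.305 Da

Average mass = Σ (abundance × isotope mass) = 0.7899 × 23.985 + 0.1000 × 24.986 + 0.1101 × 25.983
= 18.9458 + 2.4986 + 2.8607 = 24.3051 Da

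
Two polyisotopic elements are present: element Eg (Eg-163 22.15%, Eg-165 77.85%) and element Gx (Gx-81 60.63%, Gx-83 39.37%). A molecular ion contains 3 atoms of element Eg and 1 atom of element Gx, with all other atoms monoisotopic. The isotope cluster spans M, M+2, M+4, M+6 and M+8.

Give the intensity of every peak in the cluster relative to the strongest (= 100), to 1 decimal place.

1.5 : 16.6 : 65.1 : 100.0 : 41.8

Element Eg pattern (n=3): 0.01086729 : 0.11458488 : 0.40272837 : 0.47181946
Element Gx pattern (n=1): 0.6063 : 0.3937
Convolve the two distributions (both contribute in 2-u steps):
  M: 0.01086729×0.6063 = 0.006589
  M+2: 0.01086729×0.3937 + 0.11458488×0.6063 = 0.073751
  M+4: 0.11458488×0.3937 + 0.40272837×0.6063 = 0.289286
  M+6: 0.40272837×0.3937 + 0.47181946×0.6063 = 0.444618
  M+8: 0.47181946×0.3937 = 0.185755
Scale to base peak (0.444618) = 100: 1.5 : 16.6 : 65.1 : 100.0 : 41.8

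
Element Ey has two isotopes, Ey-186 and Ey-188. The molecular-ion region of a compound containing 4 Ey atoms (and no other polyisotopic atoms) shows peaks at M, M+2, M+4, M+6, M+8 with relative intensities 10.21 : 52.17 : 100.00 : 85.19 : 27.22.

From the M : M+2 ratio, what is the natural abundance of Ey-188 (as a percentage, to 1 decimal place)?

56.1%

If p is the fraction of Ey that is Ey-186, then I(M+2)/I(M) = [C(4,1)·p^3·(1−p)] / p^4 = 4·(1−p)/p = 52.17/10.21 = 5.1097
(1−p)/p = 5.1097/4 = 1.2774  ⇒  p = 1/(1 + 1.2774) = 0.4391
Ey-186: 43.9%, Ey-188: 56.1%.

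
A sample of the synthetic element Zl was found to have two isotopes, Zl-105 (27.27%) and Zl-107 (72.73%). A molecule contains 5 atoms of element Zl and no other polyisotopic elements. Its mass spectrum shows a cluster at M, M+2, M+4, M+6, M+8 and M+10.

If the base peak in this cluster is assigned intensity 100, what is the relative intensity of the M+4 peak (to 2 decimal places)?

(0.2727 + 0.7273)^5 gives M 0.0015, M+2 0.0201, M+4 0.1073, M+6 0.2861, M+8 0.3815, M+10 0.2035; the largest is M+8.
P(M+8) = C(5,4) × 0.2727^1 × 0.7273^4 = 5 × 0.2727 × 0.27980428 = 0.381513 (base)
P(M+4) = C(5,2) × 0.2727^3 × 0.7273^2 = 10 × 0.02027941 × 0.52896529 = 0.107271
Relative intensity = 0.107271 / 0.381513 × 100 = 28.12

28.12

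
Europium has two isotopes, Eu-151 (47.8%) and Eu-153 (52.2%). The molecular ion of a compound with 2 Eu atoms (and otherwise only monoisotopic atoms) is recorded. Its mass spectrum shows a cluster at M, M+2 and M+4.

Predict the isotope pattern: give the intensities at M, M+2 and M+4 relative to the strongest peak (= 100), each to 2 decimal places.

45.79 : 100.00 : 54.60

Each Eu atom is independently Eu-151 (p = 0.478) or Eu-153 (q = 0.522); the cluster is the binomial expansion (p + q)^2.
P(M) = 0.478^2 = 0.228484
P(M+2) = 2 × 0.478^1 × 0.522^1 = 0.499032
P(M+4) = 0.522^2 = 0.272484
The M+2 peak is largest (0.499032); scaling to 100 gives 45.79 : 100.00 : 54.60.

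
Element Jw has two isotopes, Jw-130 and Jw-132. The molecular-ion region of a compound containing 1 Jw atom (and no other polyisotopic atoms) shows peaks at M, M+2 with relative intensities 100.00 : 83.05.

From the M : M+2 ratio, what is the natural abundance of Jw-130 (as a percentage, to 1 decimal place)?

If p is the fraction of Jw that is Jw-130, then I(M+2)/I(M) = [C(1,1)·p^0·(1−p)] / p^1 = 1·(1−p)/p = 83.05/100.00 = 0.8305
(1−p)/p = 0.8305/1 = 0.8305  ⇒  p = 1/(1 + 0.8305) = 0.5463
Jw-130: 54.6%, Jw-132: 45.4%.

54.6%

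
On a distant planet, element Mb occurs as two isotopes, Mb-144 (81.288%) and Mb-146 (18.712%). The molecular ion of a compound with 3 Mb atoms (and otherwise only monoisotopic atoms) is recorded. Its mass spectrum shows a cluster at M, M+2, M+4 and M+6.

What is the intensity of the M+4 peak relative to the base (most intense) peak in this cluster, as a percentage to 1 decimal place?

15.9%

Binomial terms of (0.81288 + 0.18712)^3: M 0.5371, M+2 0.3709, M+4 0.0854, M+6 0.0066 → M is the base peak.
P(M) = C(3,0) × 0.81288^3 × 0.18712^0 = 1 × 0.53712988 × 1.0000 = 0.537130 (base)
P(M+4) = C(3,2) × 0.81288^1 × 0.18712^2 = 3 × 0.81288 × 0.03501389 = 0.085386
Relative intensity = 0.085386 / 0.537130 × 100 = 15.9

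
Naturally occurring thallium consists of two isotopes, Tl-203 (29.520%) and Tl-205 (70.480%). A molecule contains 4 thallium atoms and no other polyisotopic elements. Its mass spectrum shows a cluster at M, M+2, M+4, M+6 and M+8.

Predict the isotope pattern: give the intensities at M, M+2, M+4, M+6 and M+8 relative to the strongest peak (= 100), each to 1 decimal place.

Expanding (0.29520 + 0.70480)^4:
P(M) = 0.29520^4 = 0.007594
P(M+2) = 4 × 0.29520^3 × 0.70480^1 = 0.072523
P(M+4) = 6 × 0.29520^2 × 0.70480^2 = 0.259726
P(M+6) = 4 × 0.29520^1 × 0.70480^3 = 0.413403
P(M+8) = 0.70480^4 = 0.246754
The M+6 peak is largest (0.413403); scaling to 100 gives 1.8 : 17.5 : 62.8 : 100.0 : 59.7.

1.8 : 17.5 : 62.8 : 100.0 : 59.7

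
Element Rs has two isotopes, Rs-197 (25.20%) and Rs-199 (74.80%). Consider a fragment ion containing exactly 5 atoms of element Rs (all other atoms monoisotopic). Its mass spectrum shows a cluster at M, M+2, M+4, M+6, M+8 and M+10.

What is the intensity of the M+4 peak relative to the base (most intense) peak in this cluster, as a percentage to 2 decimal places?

22.70%

Term probabilities: M 0.0010, M+2 0.0151, M+4 0.0895, M+6 0.2658, M+8 0.3944, M+10 0.2342. Base peak = M+8.
P(M+8) = C(5,4) × 0.2520^1 × 0.7480^4 = 5 × 0.2520 × 0.31304473 = 0.394436 (base)
P(M+4) = C(5,2) × 0.2520^3 × 0.7480^2 = 10 × 0.01600301 × 0.559504 = 0.089537
Relative intensity = 0.089537 / 0.394436 × 100 = 22.70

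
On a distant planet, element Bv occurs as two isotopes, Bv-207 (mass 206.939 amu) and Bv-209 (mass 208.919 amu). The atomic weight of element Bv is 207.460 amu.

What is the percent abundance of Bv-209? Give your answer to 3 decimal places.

Let x be the fractional abundance of Bv-207; then Bv-209 has abundance 1 − x.
206.939·x + 208.919·(1 − x) = 207.460
(206.939 − 208.919)·x = 207.460 − 208.919
x = -1.459 / -1.980 = 0.73687 → 73.687% Bv-207, 26.313% Bv-209.

26.313%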